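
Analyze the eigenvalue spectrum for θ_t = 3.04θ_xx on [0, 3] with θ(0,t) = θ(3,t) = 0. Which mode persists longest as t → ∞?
Eigenvalues: λₙ = 3.04n²π²/3².
First three modes:
  n=1: λ₁ = 3.04π²/3² ≈ 3.334
  n=2: λ₂ = 12.16π²/3² ≈ 13.335 (4× faster decay)
  n=3: λ₃ = 27.36π²/3² ≈ 30.004 (9× faster decay)
As t → ∞, higher modes decay exponentially faster. The n=1 mode dominates: θ ~ c₁ sin(πx/3) e^{-λ₁t}.
Decay rate: λ₁ = 3.04π²/3² ≈ 3.334.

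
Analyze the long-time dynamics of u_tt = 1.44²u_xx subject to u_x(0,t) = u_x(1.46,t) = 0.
Long-time behavior: u oscillates about a mean that drifts linearly in t (generically unbounded; no decay). There is no damping, so the nonconstant modes persist as standing waves (energy conserved, no decay). But with Neumann conditions at both ends the constant mode has eigenvalue 0: the spatial mean M(t) of u satisfies M'' = 0, so M(t) = M(0) + M'(0)·t. Unless the initial velocity has zero mean (∫u_t(x,0)dx = 0), the solution grows linearly in t (unbounded, though not exponentially); if it does have zero mean, the solution stays bounded and simply oscillates.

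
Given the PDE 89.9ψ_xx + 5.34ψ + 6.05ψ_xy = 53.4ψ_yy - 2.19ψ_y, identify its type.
Rewriting in standard form: 89.9ψ_xx + 6.05ψ_xy - 53.4ψ_yy + 2.19ψ_y + 5.34ψ = 0. The second-order coefficients are A = 89.9, B = 6.05, C = -53.4. Since B² - 4AC = 19239.2425 > 0, this is a hyperbolic PDE.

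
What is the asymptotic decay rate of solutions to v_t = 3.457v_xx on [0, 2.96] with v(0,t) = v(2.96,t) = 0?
Eigenvalues: λₙ = 3.457n²π²/2.96².
First three modes:
  n=1: λ₁ = 3.457π²/2.96² ≈ 3.894
  n=2: λ₂ = 13.828π²/2.96² ≈ 15.577 (4× faster decay)
  n=3: λ₃ = 31.113π²/2.96² ≈ 35.048 (9× faster decay)
As t → ∞, higher modes decay exponentially faster. The n=1 mode dominates: v ~ c₁ sin(πx/2.96) e^{-λ₁t}.
Decay rate: λ₁ = 3.457π²/2.96² ≈ 3.894.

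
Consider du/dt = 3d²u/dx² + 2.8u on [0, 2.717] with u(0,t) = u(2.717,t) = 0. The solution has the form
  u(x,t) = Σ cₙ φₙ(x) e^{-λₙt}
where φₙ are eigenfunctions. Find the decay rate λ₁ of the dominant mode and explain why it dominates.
Eigenvalues: λₙ = 3n²π²/2.717² - 2.8.
First three modes:
  n=1: λ₁ = 3π²/2.717² - 2.8 ≈ 1.211
  n=2: λ₂ = 12π²/2.717² - 2.8 ≈ 13.244
  n=3: λ₃ = 27π²/2.717² - 2.8 ≈ 33.298
Since 3π²/2.717² ≈ 4.011 > 2.8, all λₙ > 0.
The n=1 mode decays slowest → dominates as t → ∞.
Asymptotic: u ~ c₁ sin(πx/2.717) e^{-λ₁t} with decay rate λ₁ ≈ 1.211.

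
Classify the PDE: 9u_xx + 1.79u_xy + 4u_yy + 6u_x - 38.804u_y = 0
A = 9, B = 1.79, C = 4. Discriminant B² - 4AC = -140.7959. Since -140.7959 < 0, elliptic.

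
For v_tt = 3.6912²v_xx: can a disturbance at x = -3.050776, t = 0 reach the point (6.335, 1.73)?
No. The domain of dependence is [-0.050776, 12.720776], and -3.050776 is outside this interval.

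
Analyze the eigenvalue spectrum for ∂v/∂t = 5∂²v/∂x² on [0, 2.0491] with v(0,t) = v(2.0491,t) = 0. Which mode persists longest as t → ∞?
Eigenvalues: λₙ = 5n²π²/2.0491².
First three modes:
  n=1: λ₁ = 5π²/2.0491² ≈ 11.753
  n=2: λ₂ = 20π²/2.0491² ≈ 47.011 (4× faster decay)
  n=3: λ₃ = 45π²/2.0491² ≈ 105.776 (9× faster decay)
As t → ∞, higher modes decay exponentially faster. The n=1 mode dominates: v ~ c₁ sin(πx/2.0491) e^{-λ₁t}.
Decay rate: λ₁ = 5π²/2.0491² ≈ 11.753.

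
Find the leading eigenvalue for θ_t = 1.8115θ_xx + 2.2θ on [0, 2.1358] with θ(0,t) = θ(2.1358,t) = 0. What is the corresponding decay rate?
Eigenvalues: λₙ = 1.8115n²π²/2.1358² - 2.2.
First three modes:
  n=1: λ₁ = 1.8115π²/2.1358² - 2.2 ≈ 1.719
  n=2: λ₂ = 7.246π²/2.1358² - 2.2 ≈ 13.478
  n=3: λ₃ = 16.3035π²/2.1358² - 2.2 ≈ 33.074
Since 1.8115π²/2.1358² ≈ 3.919 > 2.2, all λₙ > 0.
The n=1 mode decays slowest → dominates as t → ∞.
Asymptotic: θ ~ c₁ sin(πx/2.1358) e^{-λ₁t} with decay rate λ₁ ≈ 1.719.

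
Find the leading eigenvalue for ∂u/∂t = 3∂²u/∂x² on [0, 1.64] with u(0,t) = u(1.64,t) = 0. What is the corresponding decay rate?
Eigenvalues: λₙ = 3n²π²/1.64².
First three modes:
  n=1: λ₁ = 3π²/1.64² ≈ 11.009
  n=2: λ₂ = 12π²/1.64² ≈ 44.035 (4× faster decay)
  n=3: λ₃ = 27π²/1.64² ≈ 99.078 (9× faster decay)
As t → ∞, higher modes decay exponentially faster. The n=1 mode dominates: u ~ c₁ sin(πx/1.64) e^{-λ₁t}.
Decay rate: λ₁ = 3π²/1.64² ≈ 11.009.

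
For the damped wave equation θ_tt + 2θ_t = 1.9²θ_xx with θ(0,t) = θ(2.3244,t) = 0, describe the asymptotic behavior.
θ → 0. Damping (γ=2) dissipates energy; oscillations decay exponentially.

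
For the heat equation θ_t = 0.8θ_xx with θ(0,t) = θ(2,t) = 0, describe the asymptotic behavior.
θ → 0. Heat diffuses out through both boundaries.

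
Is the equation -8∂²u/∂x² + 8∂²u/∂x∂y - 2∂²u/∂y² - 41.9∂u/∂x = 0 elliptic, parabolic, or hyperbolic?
Computing B² - 4AC with A = -8, B = 8, C = -2: discriminant = 0 (zero). Answer: parabolic.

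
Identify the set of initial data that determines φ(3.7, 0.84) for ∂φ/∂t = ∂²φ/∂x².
The entire real line. The heat equation has infinite propagation speed: any initial disturbance instantly affects all points (though exponentially small far away).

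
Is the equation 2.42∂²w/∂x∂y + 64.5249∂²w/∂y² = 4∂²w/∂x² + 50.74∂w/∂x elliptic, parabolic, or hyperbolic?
Rewriting in standard form: -4∂²w/∂x² + 2.42∂²w/∂x∂y + 64.5249∂²w/∂y² - 50.74∂w/∂x = 0. Computing B² - 4AC with A = -4, B = 2.42, C = 64.5249: discriminant = 1038.2548 (positive). Answer: hyperbolic.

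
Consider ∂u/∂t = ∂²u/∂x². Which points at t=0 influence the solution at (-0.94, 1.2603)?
The entire real line. The heat equation has infinite propagation speed: any initial disturbance instantly affects all points (though exponentially small far away).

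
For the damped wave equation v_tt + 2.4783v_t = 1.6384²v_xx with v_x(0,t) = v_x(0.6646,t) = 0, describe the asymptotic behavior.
v → constant (steady state). Damping (γ=2.4783) dissipates the nonconstant modes; with Neumann BCs the spatial average obeys M''+γM'=0 and tends to a finite limit.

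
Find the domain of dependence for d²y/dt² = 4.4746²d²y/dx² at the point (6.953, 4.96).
Domain of dependence: [-15.241016, 29.147016]. Signals travel at speed 4.4746, so data within |x - 6.953| ≤ 4.4746·4.96 = 22.194016 can reach the point.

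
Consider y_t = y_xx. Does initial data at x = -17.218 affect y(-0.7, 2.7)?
Yes, for any finite x. The heat equation has infinite propagation speed, so all initial data affects all points at any t > 0.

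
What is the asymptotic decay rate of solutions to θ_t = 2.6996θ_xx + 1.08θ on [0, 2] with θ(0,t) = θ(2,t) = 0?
Eigenvalues: λₙ = 2.6996n²π²/2² - 1.08.
First three modes:
  n=1: λ₁ = 2.6996π²/2² - 1.08 ≈ 5.581
  n=2: λ₂ = 10.7984π²/2² - 1.08 ≈ 25.564
  n=3: λ₃ = 24.2964π²/2² - 1.08 ≈ 58.869
Since 2.6996π²/2² ≈ 6.661 > 1.08, all λₙ > 0.
The n=1 mode decays slowest → dominates as t → ∞.
Asymptotic: θ ~ c₁ sin(πx/2) e^{-λ₁t} with decay rate λ₁ ≈ 5.581.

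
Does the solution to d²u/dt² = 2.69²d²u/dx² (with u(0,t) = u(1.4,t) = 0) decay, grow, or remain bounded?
u oscillates (no decay). Energy is conserved; the solution oscillates indefinitely as standing waves.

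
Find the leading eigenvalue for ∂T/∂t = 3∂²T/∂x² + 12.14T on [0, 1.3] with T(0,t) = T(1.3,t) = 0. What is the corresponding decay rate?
Eigenvalues: λₙ = 3n²π²/1.3² - 12.14.
First three modes:
  n=1: λ₁ = 3π²/1.3² - 12.14 ≈ 5.38
  n=2: λ₂ = 12π²/1.3² - 12.14 ≈ 57.94
  n=3: λ₃ = 27π²/1.3² - 12.14 ≈ 145.54
Since 3π²/1.3² ≈ 17.52 > 12.14, all λₙ > 0.
The n=1 mode decays slowest → dominates as t → ∞.
Asymptotic: T ~ c₁ sin(πx/1.3) e^{-λ₁t} with decay rate λ₁ ≈ 5.38.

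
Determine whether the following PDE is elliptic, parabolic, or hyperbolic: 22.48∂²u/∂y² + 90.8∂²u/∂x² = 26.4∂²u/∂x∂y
Rewriting in standard form: 90.8∂²u/∂x² - 26.4∂²u/∂x∂y + 22.48∂²u/∂y² = 0. Coefficients: A = 90.8, B = -26.4, C = 22.48. B² - 4AC = -7467.776, which is negative, so the equation is elliptic.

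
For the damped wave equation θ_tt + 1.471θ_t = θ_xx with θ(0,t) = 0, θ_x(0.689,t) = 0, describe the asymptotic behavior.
θ → 0. Damping (γ=1.471) dissipates energy; oscillations decay exponentially.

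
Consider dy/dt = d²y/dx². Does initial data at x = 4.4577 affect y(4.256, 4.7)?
Yes, for any finite x. The heat equation has infinite propagation speed, so all initial data affects all points at any t > 0.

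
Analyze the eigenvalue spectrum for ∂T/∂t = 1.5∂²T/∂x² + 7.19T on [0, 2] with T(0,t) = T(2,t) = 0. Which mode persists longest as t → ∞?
Eigenvalues: λₙ = 1.5n²π²/2² - 7.19.
First three modes:
  n=1: λ₁ = 1.5π²/2² - 7.19 ≈ -3.489
  n=2: λ₂ = 6π²/2² - 7.19 ≈ 7.614
  n=3: λ₃ = 13.5π²/2² - 7.19 ≈ 26.12
Since 1.5π²/2² ≈ 3.701 < 7.19, λ₁ < 0.
The n=1 mode grows fastest (−λₙ is largest for n=1) → dominates.
Asymptotic: T ~ c₁ sin(πx/2) e^{3.489t} (exponential growth at rate −λ₁ ≈ 3.489).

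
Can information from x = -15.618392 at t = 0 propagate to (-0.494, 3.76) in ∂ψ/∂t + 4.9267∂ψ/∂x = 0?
No. Only data at x = -19.018392 affects (-0.494, 3.76). Advection has one-way propagation along characteristics.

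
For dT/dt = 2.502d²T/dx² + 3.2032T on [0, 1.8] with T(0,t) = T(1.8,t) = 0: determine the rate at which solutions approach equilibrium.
Eigenvalues: λₙ = 2.502n²π²/1.8² - 3.2032.
First three modes:
  n=1: λ₁ = 2.502π²/1.8² - 3.2032 ≈ 4.418
  n=2: λ₂ = 10.008π²/1.8² - 3.2032 ≈ 27.283
  n=3: λ₃ = 22.518π²/1.8² - 3.2032 ≈ 65.391
Since 2.502π²/1.8² ≈ 7.622 > 3.2032, all λₙ > 0.
The n=1 mode decays slowest → dominates as t → ∞.
Asymptotic: T ~ c₁ sin(πx/1.8) e^{-λ₁t} with decay rate λ₁ ≈ 4.418.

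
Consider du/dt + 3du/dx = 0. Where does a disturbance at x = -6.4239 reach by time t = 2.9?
At x = 2.2761. The characteristic carries data from (-6.4239, 0) to (2.2761, 2.9).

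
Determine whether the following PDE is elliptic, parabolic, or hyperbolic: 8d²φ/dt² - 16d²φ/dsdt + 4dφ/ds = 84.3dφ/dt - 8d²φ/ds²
Rewriting in standard form: 8d²φ/ds² - 16d²φ/dsdt + 8d²φ/dt² + 4dφ/ds - 84.3dφ/dt = 0. Coefficients: A = 8, B = -16, C = 8. B² - 4AC = 0, which is zero, so the equation is parabolic.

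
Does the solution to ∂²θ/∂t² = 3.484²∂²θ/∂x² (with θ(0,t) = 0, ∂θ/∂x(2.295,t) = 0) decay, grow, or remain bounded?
θ oscillates (no decay). Energy is conserved; the solution oscillates indefinitely as standing waves.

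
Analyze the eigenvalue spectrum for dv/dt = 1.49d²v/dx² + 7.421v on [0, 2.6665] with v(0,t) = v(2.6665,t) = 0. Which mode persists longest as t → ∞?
Eigenvalues: λₙ = 1.49n²π²/2.6665² - 7.421.
First three modes:
  n=1: λ₁ = 1.49π²/2.6665² - 7.421 ≈ -5.353
  n=2: λ₂ = 5.96π²/2.6665² - 7.421 ≈ 0.852
  n=3: λ₃ = 13.41π²/2.6665² - 7.421 ≈ 11.193
Since 1.49π²/2.6665² ≈ 2.068 < 7.421, λ₁ < 0.
The n=1 mode grows fastest (−λₙ is largest for n=1) → dominates.
Asymptotic: v ~ c₁ sin(πx/2.6665) e^{5.353t} (exponential growth at rate −λ₁ ≈ 5.353).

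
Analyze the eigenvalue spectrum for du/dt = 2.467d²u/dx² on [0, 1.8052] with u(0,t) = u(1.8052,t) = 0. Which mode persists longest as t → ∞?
Eigenvalues: λₙ = 2.467n²π²/1.8052².
First three modes:
  n=1: λ₁ = 2.467π²/1.8052² ≈ 7.472
  n=2: λ₂ = 9.868π²/1.8052² ≈ 29.887 (4× faster decay)
  n=3: λ₃ = 22.203π²/1.8052² ≈ 67.245 (9× faster decay)
As t → ∞, higher modes decay exponentially faster. The n=1 mode dominates: u ~ c₁ sin(πx/1.8052) e^{-λ₁t}.
Decay rate: λ₁ = 2.467π²/1.8052² ≈ 7.472.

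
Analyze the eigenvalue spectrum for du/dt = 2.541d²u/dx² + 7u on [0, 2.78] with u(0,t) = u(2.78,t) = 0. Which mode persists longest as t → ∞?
Eigenvalues: λₙ = 2.541n²π²/2.78² - 7.
First three modes:
  n=1: λ₁ = 2.541π²/2.78² - 7 ≈ -3.755
  n=2: λ₂ = 10.164π²/2.78² - 7 ≈ 5.98
  n=3: λ₃ = 22.869π²/2.78² - 7 ≈ 22.205
Since 2.541π²/2.78² ≈ 3.245 < 7, λ₁ < 0.
The n=1 mode grows fastest (−λₙ is largest for n=1) → dominates.
Asymptotic: u ~ c₁ sin(πx/2.78) e^{3.755t} (exponential growth at rate −λ₁ ≈ 3.755).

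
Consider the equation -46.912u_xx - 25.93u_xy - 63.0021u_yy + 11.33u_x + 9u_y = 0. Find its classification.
Elliptic. (A = -46.912, B = -25.93, C = -63.0021 gives B² - 4AC = -11149.8531608.)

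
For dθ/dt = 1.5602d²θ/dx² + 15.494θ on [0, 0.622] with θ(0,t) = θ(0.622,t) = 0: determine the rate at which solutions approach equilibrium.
Eigenvalues: λₙ = 1.5602n²π²/0.622² - 15.494.
First three modes:
  n=1: λ₁ = 1.5602π²/0.622² - 15.494 ≈ 24.307
  n=2: λ₂ = 6.2408π²/0.622² - 15.494 ≈ 143.712
  n=3: λ₃ = 14.0418π²/0.622² - 15.494 ≈ 342.719
Since 1.5602π²/0.622² ≈ 39.801 > 15.494, all λₙ > 0.
The n=1 mode decays slowest → dominates as t → ∞.
Asymptotic: θ ~ c₁ sin(πx/0.622) e^{-λ₁t} with decay rate λ₁ ≈ 24.307.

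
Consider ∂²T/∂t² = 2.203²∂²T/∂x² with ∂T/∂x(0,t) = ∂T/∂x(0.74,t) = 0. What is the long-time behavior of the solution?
As t → ∞, T oscillates about a mean that drifts linearly in t (generically unbounded; no decay). There is no damping, so the nonconstant modes persist as standing waves (energy conserved, no decay). But with Neumann conditions at both ends the constant mode has eigenvalue 0: the spatial mean M(t) of T satisfies M'' = 0, so M(t) = M(0) + M'(0)·t. Unless the initial velocity has zero mean (∫T_t(x,0)dx = 0), the solution grows linearly in t (unbounded, though not exponentially); if it does have zero mean, the solution stays bounded and simply oscillates.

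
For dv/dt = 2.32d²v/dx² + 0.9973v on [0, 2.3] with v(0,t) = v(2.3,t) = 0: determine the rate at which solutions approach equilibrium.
Eigenvalues: λₙ = 2.32n²π²/2.3² - 0.9973.
First three modes:
  n=1: λ₁ = 2.32π²/2.3² - 0.9973 ≈ 3.331
  n=2: λ₂ = 9.28π²/2.3² - 0.9973 ≈ 16.316
  n=3: λ₃ = 20.88π²/2.3² - 0.9973 ≈ 37.959
Since 2.32π²/2.3² ≈ 4.328 > 0.9973, all λₙ > 0.
The n=1 mode decays slowest → dominates as t → ∞.
Asymptotic: v ~ c₁ sin(πx/2.3) e^{-λ₁t} with decay rate λ₁ ≈ 3.331.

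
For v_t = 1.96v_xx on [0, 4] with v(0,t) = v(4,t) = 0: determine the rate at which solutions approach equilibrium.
Eigenvalues: λₙ = 1.96n²π²/4².
First three modes:
  n=1: λ₁ = 1.96π²/4² ≈ 1.209
  n=2: λ₂ = 7.84π²/4² ≈ 4.836 (4× faster decay)
  n=3: λ₃ = 17.64π²/4² ≈ 10.881 (9× faster decay)
As t → ∞, higher modes decay exponentially faster. The n=1 mode dominates: v ~ c₁ sin(πx/4) e^{-λ₁t}.
Decay rate: λ₁ = 1.96π²/4² ≈ 1.209.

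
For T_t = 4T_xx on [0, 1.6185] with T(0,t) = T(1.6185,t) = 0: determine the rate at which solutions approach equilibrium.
Eigenvalues: λₙ = 4n²π²/1.6185².
First three modes:
  n=1: λ₁ = 4π²/1.6185² ≈ 15.071
  n=2: λ₂ = 16π²/1.6185² ≈ 60.283 (4× faster decay)
  n=3: λ₃ = 36π²/1.6185² ≈ 135.637 (9× faster decay)
As t → ∞, higher modes decay exponentially faster. The n=1 mode dominates: T ~ c₁ sin(πx/1.6185) e^{-λ₁t}.
Decay rate: λ₁ = 4π²/1.6185² ≈ 15.071.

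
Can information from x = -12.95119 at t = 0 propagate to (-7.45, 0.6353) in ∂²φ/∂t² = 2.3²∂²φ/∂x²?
No. The domain of dependence is [-8.91119, -5.98881], and -12.95119 is outside this interval.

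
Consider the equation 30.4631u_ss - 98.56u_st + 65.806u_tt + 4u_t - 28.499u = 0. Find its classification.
Hyperbolic. (A = 30.4631, B = -98.56, C = 65.806 gives B² - 4AC = 1695.4545656.)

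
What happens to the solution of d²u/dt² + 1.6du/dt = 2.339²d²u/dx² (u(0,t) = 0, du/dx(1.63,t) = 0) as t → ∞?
u → 0. Damping (γ=1.6) dissipates energy; oscillations decay exponentially.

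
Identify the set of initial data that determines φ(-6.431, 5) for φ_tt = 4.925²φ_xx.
Domain of dependence: [-31.056, 18.194]. Signals travel at speed 4.925, so data within |x - -6.431| ≤ 4.925·5 = 24.625 can reach the point.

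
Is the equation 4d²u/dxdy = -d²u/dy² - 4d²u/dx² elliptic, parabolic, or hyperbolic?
Rewriting in standard form: 4d²u/dx² + 4d²u/dxdy + d²u/dy² = 0. Computing B² - 4AC with A = 4, B = 4, C = 1: discriminant = 0 (zero). Answer: parabolic.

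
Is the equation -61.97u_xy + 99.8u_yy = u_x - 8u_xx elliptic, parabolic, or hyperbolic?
Rewriting in standard form: 8u_xx - 61.97u_xy + 99.8u_yy - u_x = 0. Computing B² - 4AC with A = 8, B = -61.97, C = 99.8: discriminant = 646.6809 (positive). Answer: hyperbolic.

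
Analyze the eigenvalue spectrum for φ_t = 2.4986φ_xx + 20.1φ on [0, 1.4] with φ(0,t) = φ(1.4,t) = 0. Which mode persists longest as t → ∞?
Eigenvalues: λₙ = 2.4986n²π²/1.4² - 20.1.
First three modes:
  n=1: λ₁ = 2.4986π²/1.4² - 20.1 ≈ -7.518
  n=2: λ₂ = 9.9944π²/1.4² - 20.1 ≈ 30.227
  n=3: λ₃ = 22.4874π²/1.4² - 20.1 ≈ 93.136
Since 2.4986π²/1.4² ≈ 12.582 < 20.1, λ₁ < 0.
The n=1 mode grows fastest (−λₙ is largest for n=1) → dominates.
Asymptotic: φ ~ c₁ sin(πx/1.4) e^{7.518t} (exponential growth at rate −λ₁ ≈ 7.518).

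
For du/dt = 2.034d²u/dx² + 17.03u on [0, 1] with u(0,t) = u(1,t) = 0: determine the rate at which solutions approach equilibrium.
Eigenvalues: λₙ = 2.034n²π²/1² - 17.03.
First three modes:
  n=1: λ₁ = 2.034π² - 17.03 ≈ 3.045
  n=2: λ₂ = 8.136π² - 17.03 ≈ 63.269
  n=3: λ₃ = 18.306π² - 17.03 ≈ 163.643
Since 2.034π² ≈ 20.075 > 17.03, all λₙ > 0.
The n=1 mode decays slowest → dominates as t → ∞.
Asymptotic: u ~ c₁ sin(πx/1) e^{-λ₁t} with decay rate λ₁ ≈ 3.045.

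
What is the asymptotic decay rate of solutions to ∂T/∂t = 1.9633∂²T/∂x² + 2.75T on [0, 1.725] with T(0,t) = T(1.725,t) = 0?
Eigenvalues: λₙ = 1.9633n²π²/1.725² - 2.75.
First three modes:
  n=1: λ₁ = 1.9633π²/1.725² - 2.75 ≈ 3.762
  n=2: λ₂ = 7.8532π²/1.725² - 2.75 ≈ 23.298
  n=3: λ₃ = 17.6697π²/1.725² - 2.75 ≈ 55.857
Since 1.9633π²/1.725² ≈ 6.512 > 2.75, all λₙ > 0.
The n=1 mode decays slowest → dominates as t → ∞.
Asymptotic: T ~ c₁ sin(πx/1.725) e^{-λ₁t} with decay rate λ₁ ≈ 3.762.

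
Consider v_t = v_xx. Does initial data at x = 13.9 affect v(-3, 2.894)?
Yes, for any finite x. The heat equation has infinite propagation speed, so all initial data affects all points at any t > 0.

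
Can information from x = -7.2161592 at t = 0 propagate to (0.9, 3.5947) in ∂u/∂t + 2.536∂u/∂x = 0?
No. Only data at x = -8.2161592 affects (0.9, 3.5947). Advection has one-way propagation along characteristics.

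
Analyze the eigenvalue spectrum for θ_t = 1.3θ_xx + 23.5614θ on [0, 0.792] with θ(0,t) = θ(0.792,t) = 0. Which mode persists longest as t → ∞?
Eigenvalues: λₙ = 1.3n²π²/0.792² - 23.5614.
First three modes:
  n=1: λ₁ = 1.3π²/0.792² - 23.5614 ≈ -3.107
  n=2: λ₂ = 5.2π²/0.792² - 23.5614 ≈ 58.257
  n=3: λ₃ = 11.7π²/0.792² - 23.5614 ≈ 160.531
Since 1.3π²/0.792² ≈ 20.455 < 23.5614, λ₁ < 0.
The n=1 mode grows fastest (−λₙ is largest for n=1) → dominates.
Asymptotic: θ ~ c₁ sin(πx/0.792) e^{3.107t} (exponential growth at rate −λ₁ ≈ 3.107).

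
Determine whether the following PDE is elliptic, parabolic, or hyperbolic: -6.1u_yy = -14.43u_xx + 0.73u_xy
Rewriting in standard form: 14.43u_xx - 0.73u_xy - 6.1u_yy = 0. Coefficients: A = 14.43, B = -0.73, C = -6.1. B² - 4AC = 352.6249, which is positive, so the equation is hyperbolic.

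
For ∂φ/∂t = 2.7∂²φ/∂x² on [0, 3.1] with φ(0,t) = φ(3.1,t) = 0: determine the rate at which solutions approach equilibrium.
Eigenvalues: λₙ = 2.7n²π²/3.1².
First three modes:
  n=1: λ₁ = 2.7π²/3.1² ≈ 2.773
  n=2: λ₂ = 10.8π²/3.1² ≈ 11.092 (4× faster decay)
  n=3: λ₃ = 24.3π²/3.1² ≈ 24.956 (9× faster decay)
As t → ∞, higher modes decay exponentially faster. The n=1 mode dominates: φ ~ c₁ sin(πx/3.1) e^{-λ₁t}.
Decay rate: λ₁ = 2.7π²/3.1² ≈ 2.773.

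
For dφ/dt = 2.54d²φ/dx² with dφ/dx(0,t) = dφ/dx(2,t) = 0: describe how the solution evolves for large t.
φ → constant (steady state). Heat is conserved (no flux at boundaries); solution approaches the spatial average.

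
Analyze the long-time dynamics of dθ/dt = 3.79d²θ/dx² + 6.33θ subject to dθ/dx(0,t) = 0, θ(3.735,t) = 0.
Long-time behavior: θ grows unboundedly. Reaction dominates diffusion (r=6.33 > κπ²/(4L²)≈0.67); solution grows exponentially.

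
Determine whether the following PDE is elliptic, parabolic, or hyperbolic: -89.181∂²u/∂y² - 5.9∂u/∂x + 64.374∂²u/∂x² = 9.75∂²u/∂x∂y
Rewriting in standard form: 64.374∂²u/∂x² - 9.75∂²u/∂x∂y - 89.181∂²u/∂y² - 5.9∂u/∂x = 0. Coefficients: A = 64.374, B = -9.75, C = -89.181. B² - 4AC = 23058.813276, which is positive, so the equation is hyperbolic.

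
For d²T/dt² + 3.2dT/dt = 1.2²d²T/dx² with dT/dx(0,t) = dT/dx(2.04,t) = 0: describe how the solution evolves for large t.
T → constant (steady state). Damping (γ=3.2) dissipates the nonconstant modes; with Neumann BCs the spatial average obeys M''+γM'=0 and tends to a finite limit.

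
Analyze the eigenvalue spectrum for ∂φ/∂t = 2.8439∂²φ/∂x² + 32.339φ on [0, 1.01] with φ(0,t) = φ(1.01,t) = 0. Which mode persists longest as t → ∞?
Eigenvalues: λₙ = 2.8439n²π²/1.01² - 32.339.
First three modes:
  n=1: λ₁ = 2.8439π²/1.01² - 32.339 ≈ -4.824
  n=2: λ₂ = 11.3756π²/1.01² - 32.339 ≈ 77.721
  n=3: λ₃ = 25.5951π²/1.01² - 32.339 ≈ 215.297
Since 2.8439π²/1.01² ≈ 27.515 < 32.339, λ₁ < 0.
The n=1 mode grows fastest (−λₙ is largest for n=1) → dominates.
Asymptotic: φ ~ c₁ sin(πx/1.01) e^{4.824t} (exponential growth at rate −λ₁ ≈ 4.824).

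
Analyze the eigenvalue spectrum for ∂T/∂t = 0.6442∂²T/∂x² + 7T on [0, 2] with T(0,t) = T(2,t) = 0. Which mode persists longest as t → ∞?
Eigenvalues: λₙ = 0.6442n²π²/2² - 7.
First three modes:
  n=1: λ₁ = 0.6442π²/2² - 7 ≈ -5.411
  n=2: λ₂ = 2.5768π²/2² - 7 ≈ -0.642
  n=3: λ₃ = 5.7978π²/2² - 7 ≈ 7.305
Since 0.6442π²/2² ≈ 1.589 < 7, λ₁ < 0.
The n=1 mode grows fastest (−λₙ is largest for n=1) → dominates.
Asymptotic: T ~ c₁ sin(πx/2) e^{5.411t} (exponential growth at rate −λ₁ ≈ 5.411).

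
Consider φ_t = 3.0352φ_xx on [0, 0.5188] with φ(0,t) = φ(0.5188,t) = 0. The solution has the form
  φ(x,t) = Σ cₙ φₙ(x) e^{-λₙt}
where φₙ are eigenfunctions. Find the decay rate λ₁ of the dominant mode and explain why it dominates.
Eigenvalues: λₙ = 3.0352n²π²/0.5188².
First three modes:
  n=1: λ₁ = 3.0352π²/0.5188² ≈ 111.298
  n=2: λ₂ = 12.1408π²/0.5188² ≈ 445.192 (4× faster decay)
  n=3: λ₃ = 27.3168π²/0.5188² ≈ 1001.681 (9× faster decay)
As t → ∞, higher modes decay exponentially faster. The n=1 mode dominates: φ ~ c₁ sin(πx/0.5188) e^{-λ₁t}.
Decay rate: λ₁ = 3.0352π²/0.5188² ≈ 111.298.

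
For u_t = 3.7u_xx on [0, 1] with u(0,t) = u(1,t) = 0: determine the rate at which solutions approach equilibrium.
Eigenvalues: λₙ = 3.7n²π².
First three modes:
  n=1: λ₁ = 3.7π² ≈ 36.518
  n=2: λ₂ = 14.8π² ≈ 146.07 (4× faster decay)
  n=3: λ₃ = 33.3π² ≈ 328.658 (9× faster decay)
As t → ∞, higher modes decay exponentially faster. The n=1 mode dominates: u ~ c₁ sin(πx) e^{-λ₁t}.
Decay rate: λ₁ = 3.7π² ≈ 36.518.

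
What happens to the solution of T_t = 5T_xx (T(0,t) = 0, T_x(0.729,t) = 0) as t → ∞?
T → 0. Heat escapes through the Dirichlet boundary.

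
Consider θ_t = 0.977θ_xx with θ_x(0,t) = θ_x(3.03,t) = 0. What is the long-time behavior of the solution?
As t → ∞, θ → constant (steady state). Heat is conserved (no flux at boundaries); solution approaches the spatial average.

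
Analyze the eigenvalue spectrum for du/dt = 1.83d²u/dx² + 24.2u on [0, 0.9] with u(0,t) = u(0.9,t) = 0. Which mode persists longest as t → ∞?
Eigenvalues: λₙ = 1.83n²π²/0.9² - 24.2.
First three modes:
  n=1: λ₁ = 1.83π²/0.9² - 24.2 ≈ -1.902
  n=2: λ₂ = 7.32π²/0.9² - 24.2 ≈ 64.992
  n=3: λ₃ = 16.47π²/0.9² - 24.2 ≈ 176.482
Since 1.83π²/0.9² ≈ 22.298 < 24.2, λ₁ < 0.
The n=1 mode grows fastest (−λₙ is largest for n=1) → dominates.
Asymptotic: u ~ c₁ sin(πx/0.9) e^{1.902t} (exponential growth at rate −λ₁ ≈ 1.902).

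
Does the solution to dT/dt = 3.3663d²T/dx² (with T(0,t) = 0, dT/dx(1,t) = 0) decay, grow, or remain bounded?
T → 0. Heat escapes through the Dirichlet boundary.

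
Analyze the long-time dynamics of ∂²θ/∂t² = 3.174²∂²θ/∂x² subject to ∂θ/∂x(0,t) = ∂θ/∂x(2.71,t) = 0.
Long-time behavior: θ oscillates about a mean that drifts linearly in t (generically unbounded; no decay). There is no damping, so the nonconstant modes persist as standing waves (energy conserved, no decay). But with Neumann conditions at both ends the constant mode has eigenvalue 0: the spatial mean M(t) of θ satisfies M'' = 0, so M(t) = M(0) + M'(0)·t. Unless the initial velocity has zero mean (∫θ_t(x,0)dx = 0), the solution grows linearly in t (unbounded, though not exponentially); if it does have zero mean, the solution stays bounded and simply oscillates.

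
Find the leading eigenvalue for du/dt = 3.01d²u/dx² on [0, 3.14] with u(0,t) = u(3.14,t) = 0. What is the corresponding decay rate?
Eigenvalues: λₙ = 3.01n²π²/3.14².
First three modes:
  n=1: λ₁ = 3.01π²/3.14² ≈ 3.013
  n=2: λ₂ = 12.04π²/3.14² ≈ 12.052 (4× faster decay)
  n=3: λ₃ = 27.09π²/3.14² ≈ 27.117 (9× faster decay)
As t → ∞, higher modes decay exponentially faster. The n=1 mode dominates: u ~ c₁ sin(πx/3.14) e^{-λ₁t}.
Decay rate: λ₁ = 3.01π²/3.14² ≈ 3.013.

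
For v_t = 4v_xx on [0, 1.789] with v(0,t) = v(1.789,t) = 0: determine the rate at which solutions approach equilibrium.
Eigenvalues: λₙ = 4n²π²/1.789².
First three modes:
  n=1: λ₁ = 4π²/1.789² ≈ 12.335
  n=2: λ₂ = 16π²/1.789² ≈ 49.34 (4× faster decay)
  n=3: λ₃ = 36π²/1.789² ≈ 111.015 (9× faster decay)
As t → ∞, higher modes decay exponentially faster. The n=1 mode dominates: v ~ c₁ sin(πx/1.789) e^{-λ₁t}.
Decay rate: λ₁ = 4π²/1.789² ≈ 12.335.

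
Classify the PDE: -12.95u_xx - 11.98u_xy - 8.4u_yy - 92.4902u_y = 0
A = -12.95, B = -11.98, C = -8.4. Discriminant B² - 4AC = -291.5996. Since -291.5996 < 0, elliptic.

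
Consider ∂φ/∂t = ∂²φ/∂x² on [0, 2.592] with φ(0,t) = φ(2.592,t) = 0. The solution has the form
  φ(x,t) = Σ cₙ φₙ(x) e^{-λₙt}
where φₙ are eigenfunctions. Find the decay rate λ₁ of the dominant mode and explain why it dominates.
Eigenvalues: λₙ = n²π²/2.592².
First three modes:
  n=1: λ₁ = π²/2.592² ≈ 1.469
  n=2: λ₂ = 4π²/2.592² ≈ 5.876 (4× faster decay)
  n=3: λ₃ = 9π²/2.592² ≈ 13.221 (9× faster decay)
As t → ∞, higher modes decay exponentially faster. The n=1 mode dominates: φ ~ c₁ sin(πx/2.592) e^{-λ₁t}.
Decay rate: λ₁ = π²/2.592² ≈ 1.469.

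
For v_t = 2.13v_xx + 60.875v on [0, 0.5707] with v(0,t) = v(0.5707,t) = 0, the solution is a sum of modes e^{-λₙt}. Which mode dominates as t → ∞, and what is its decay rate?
Eigenvalues: λₙ = 2.13n²π²/0.5707² - 60.875.
First three modes:
  n=1: λ₁ = 2.13π²/0.5707² - 60.875 ≈ 3.67
  n=2: λ₂ = 8.52π²/0.5707² - 60.875 ≈ 197.306
  n=3: λ₃ = 19.17π²/0.5707² - 60.875 ≈ 520.031
Since 2.13π²/0.5707² ≈ 64.545 > 60.875, all λₙ > 0.
The n=1 mode decays slowest → dominates as t → ∞.
Asymptotic: v ~ c₁ sin(πx/0.5707) e^{-λ₁t} with decay rate λ₁ ≈ 3.67.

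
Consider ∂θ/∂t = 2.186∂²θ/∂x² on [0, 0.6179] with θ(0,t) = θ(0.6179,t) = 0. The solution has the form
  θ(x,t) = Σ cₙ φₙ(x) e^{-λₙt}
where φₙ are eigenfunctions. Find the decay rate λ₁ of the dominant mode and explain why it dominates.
Eigenvalues: λₙ = 2.186n²π²/0.6179².
First three modes:
  n=1: λ₁ = 2.186π²/0.6179² ≈ 56.508
  n=2: λ₂ = 8.744π²/0.6179² ≈ 226.034 (4× faster decay)
  n=3: λ₃ = 19.674π²/0.6179² ≈ 508.576 (9× faster decay)
As t → ∞, higher modes decay exponentially faster. The n=1 mode dominates: θ ~ c₁ sin(πx/0.6179) e^{-λ₁t}.
Decay rate: λ₁ = 2.186π²/0.6179² ≈ 56.508.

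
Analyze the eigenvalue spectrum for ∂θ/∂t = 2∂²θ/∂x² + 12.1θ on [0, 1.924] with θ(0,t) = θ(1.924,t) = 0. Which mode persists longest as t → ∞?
Eigenvalues: λₙ = 2n²π²/1.924² - 12.1.
First three modes:
  n=1: λ₁ = 2π²/1.924² - 12.1 ≈ -6.768
  n=2: λ₂ = 8π²/1.924² - 12.1 ≈ 9.229
  n=3: λ₃ = 18π²/1.924² - 12.1 ≈ 35.891
Since 2π²/1.924² ≈ 5.332 < 12.1, λ₁ < 0.
The n=1 mode grows fastest (−λₙ is largest for n=1) → dominates.
Asymptotic: θ ~ c₁ sin(πx/1.924) e^{6.768t} (exponential growth at rate −λ₁ ≈ 6.768).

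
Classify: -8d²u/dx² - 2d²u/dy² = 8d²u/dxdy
Rewriting in standard form: -8d²u/dx² - 8d²u/dxdy - 2d²u/dy² = 0. Parabolic (discriminant = 0).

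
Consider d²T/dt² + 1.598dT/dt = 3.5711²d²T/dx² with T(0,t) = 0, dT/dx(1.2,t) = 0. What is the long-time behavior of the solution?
As t → ∞, T → 0. Damping (γ=1.598) dissipates energy; oscillations decay exponentially.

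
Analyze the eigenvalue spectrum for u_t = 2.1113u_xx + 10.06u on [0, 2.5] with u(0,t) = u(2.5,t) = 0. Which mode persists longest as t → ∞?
Eigenvalues: λₙ = 2.1113n²π²/2.5² - 10.06.
First three modes:
  n=1: λ₁ = 2.1113π²/2.5² - 10.06 ≈ -6.726
  n=2: λ₂ = 8.4452π²/2.5² - 10.06 ≈ 3.276
  n=3: λ₃ = 19.0017π²/2.5² - 10.06 ≈ 19.946
Since 2.1113π²/2.5² ≈ 3.334 < 10.06, λ₁ < 0.
The n=1 mode grows fastest (−λₙ is largest for n=1) → dominates.
Asymptotic: u ~ c₁ sin(πx/2.5) e^{6.726t} (exponential growth at rate −λ₁ ≈ 6.726).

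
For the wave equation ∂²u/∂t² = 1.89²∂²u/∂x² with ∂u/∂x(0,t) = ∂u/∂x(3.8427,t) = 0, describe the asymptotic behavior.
u oscillates about a mean that drifts linearly in t (generically unbounded; no decay). There is no damping, so the nonconstant modes persist as standing waves (energy conserved, no decay). But with Neumann conditions at both ends the constant mode has eigenvalue 0: the spatial mean M(t) of u satisfies M'' = 0, so M(t) = M(0) + M'(0)·t. Unless the initial velocity has zero mean (∫u_t(x,0)dx = 0), the solution grows linearly in t (unbounded, though not exponentially); if it does have zero mean, the solution stays bounded and simply oscillates.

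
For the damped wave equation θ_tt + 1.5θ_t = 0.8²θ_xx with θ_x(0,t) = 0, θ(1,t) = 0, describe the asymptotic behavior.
θ → 0. Damping (γ=1.5) dissipates energy; oscillations decay exponentially.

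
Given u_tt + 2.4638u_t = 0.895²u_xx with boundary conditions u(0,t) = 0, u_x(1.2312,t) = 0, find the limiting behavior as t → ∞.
u → 0. Damping (γ=2.4638) dissipates energy; oscillations decay exponentially.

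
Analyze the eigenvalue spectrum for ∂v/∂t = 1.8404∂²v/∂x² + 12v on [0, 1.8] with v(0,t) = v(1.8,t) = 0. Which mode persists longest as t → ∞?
Eigenvalues: λₙ = 1.8404n²π²/1.8² - 12.
First three modes:
  n=1: λ₁ = 1.8404π²/1.8² - 12 ≈ -6.394
  n=2: λ₂ = 7.3616π²/1.8² - 12 ≈ 10.425
  n=3: λ₃ = 16.5636π²/1.8² - 12 ≈ 38.456
Since 1.8404π²/1.8² ≈ 5.606 < 12, λ₁ < 0.
The n=1 mode grows fastest (−λₙ is largest for n=1) → dominates.
Asymptotic: v ~ c₁ sin(πx/1.8) e^{6.394t} (exponential growth at rate −λ₁ ≈ 6.394).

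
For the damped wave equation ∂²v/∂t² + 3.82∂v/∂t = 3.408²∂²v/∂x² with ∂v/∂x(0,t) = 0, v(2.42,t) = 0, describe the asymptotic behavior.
v → 0. Damping (γ=3.82) dissipates energy; oscillations decay exponentially.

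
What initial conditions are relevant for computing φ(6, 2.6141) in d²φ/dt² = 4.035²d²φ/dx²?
Domain of dependence: [-4.5478935, 16.5478935]. Signals travel at speed 4.035, so data within |x - 6| ≤ 4.035·2.6141 = 10.5478935 can reach the point.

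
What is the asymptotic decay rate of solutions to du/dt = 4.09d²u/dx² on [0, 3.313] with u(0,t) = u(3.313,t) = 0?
Eigenvalues: λₙ = 4.09n²π²/3.313².
First three modes:
  n=1: λ₁ = 4.09π²/3.313² ≈ 3.678
  n=2: λ₂ = 16.36π²/3.313² ≈ 14.711 (4× faster decay)
  n=3: λ₃ = 36.81π²/3.313² ≈ 33.1 (9× faster decay)
As t → ∞, higher modes decay exponentially faster. The n=1 mode dominates: u ~ c₁ sin(πx/3.313) e^{-λ₁t}.
Decay rate: λ₁ = 4.09π²/3.313² ≈ 3.678.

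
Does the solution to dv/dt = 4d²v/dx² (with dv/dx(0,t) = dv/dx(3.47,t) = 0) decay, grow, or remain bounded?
v → constant (steady state). Heat is conserved (no flux at boundaries); solution approaches the spatial average.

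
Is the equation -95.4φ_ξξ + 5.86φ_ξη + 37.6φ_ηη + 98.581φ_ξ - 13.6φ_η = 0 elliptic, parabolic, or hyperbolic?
Computing B² - 4AC with A = -95.4, B = 5.86, C = 37.6: discriminant = 14382.4996 (positive). Answer: hyperbolic.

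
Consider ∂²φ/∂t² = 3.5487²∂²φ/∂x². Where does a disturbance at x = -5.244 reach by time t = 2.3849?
Domain of influence: [-13.70729463, 3.21929463]. Data at x = -5.244 spreads outward at speed 3.5487.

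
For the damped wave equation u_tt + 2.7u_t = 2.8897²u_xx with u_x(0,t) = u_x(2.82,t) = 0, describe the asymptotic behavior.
u → constant (steady state). Damping (γ=2.7) dissipates the nonconstant modes; with Neumann BCs the spatial average obeys M''+γM'=0 and tends to a finite limit.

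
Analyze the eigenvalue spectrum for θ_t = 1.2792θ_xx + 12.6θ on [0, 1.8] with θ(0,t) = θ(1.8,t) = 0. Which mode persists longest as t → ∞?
Eigenvalues: λₙ = 1.2792n²π²/1.8² - 12.6.
First three modes:
  n=1: λ₁ = 1.2792π²/1.8² - 12.6 ≈ -8.703
  n=2: λ₂ = 5.1168π²/1.8² - 12.6 ≈ 2.987
  n=3: λ₃ = 11.5128π²/1.8² - 12.6 ≈ 22.47
Since 1.2792π²/1.8² ≈ 3.897 < 12.6, λ₁ < 0.
The n=1 mode grows fastest (−λₙ is largest for n=1) → dominates.
Asymptotic: θ ~ c₁ sin(πx/1.8) e^{8.703t} (exponential growth at rate −λ₁ ≈ 8.703).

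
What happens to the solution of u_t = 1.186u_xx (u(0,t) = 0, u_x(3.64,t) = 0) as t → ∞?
u → 0. Heat escapes through the Dirichlet boundary.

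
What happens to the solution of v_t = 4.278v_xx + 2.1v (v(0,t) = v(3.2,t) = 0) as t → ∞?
v → 0. Diffusion dominates reaction (r=2.1 < κπ²/L²≈4.12); solution decays.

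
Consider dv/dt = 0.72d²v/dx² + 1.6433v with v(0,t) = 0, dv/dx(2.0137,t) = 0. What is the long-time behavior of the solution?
As t → ∞, v grows unboundedly. Reaction dominates diffusion (r=1.6433 > κπ²/(4L²)≈0.44); solution grows exponentially.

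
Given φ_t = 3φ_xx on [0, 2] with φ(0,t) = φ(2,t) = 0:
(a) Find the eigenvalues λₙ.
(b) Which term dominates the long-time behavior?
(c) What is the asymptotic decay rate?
Eigenvalues: λₙ = 3n²π²/2².
First three modes:
  n=1: λ₁ = 3π²/2² ≈ 7.402
  n=2: λ₂ = 12π²/2² ≈ 29.609 (4× faster decay)
  n=3: λ₃ = 27π²/2² ≈ 66.62 (9× faster decay)
As t → ∞, higher modes decay exponentially faster. The n=1 mode dominates: φ ~ c₁ sin(πx/2) e^{-λ₁t}.
Decay rate: λ₁ = 3π²/2² ≈ 7.402.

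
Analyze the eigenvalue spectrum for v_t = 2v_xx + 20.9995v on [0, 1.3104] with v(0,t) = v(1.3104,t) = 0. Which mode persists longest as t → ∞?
Eigenvalues: λₙ = 2n²π²/1.3104² - 20.9995.
First three modes:
  n=1: λ₁ = 2π²/1.3104² - 20.9995 ≈ -9.504
  n=2: λ₂ = 8π²/1.3104² - 20.9995 ≈ 24.982
  n=3: λ₃ = 18π²/1.3104² - 20.9995 ≈ 82.459
Since 2π²/1.3104² ≈ 11.495 < 20.9995, λ₁ < 0.
The n=1 mode grows fastest (−λₙ is largest for n=1) → dominates.
Asymptotic: v ~ c₁ sin(πx/1.3104) e^{9.504t} (exponential growth at rate −λ₁ ≈ 9.504).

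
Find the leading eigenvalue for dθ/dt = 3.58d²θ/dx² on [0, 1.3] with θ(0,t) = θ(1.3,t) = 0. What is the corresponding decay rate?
Eigenvalues: λₙ = 3.58n²π²/1.3².
First three modes:
  n=1: λ₁ = 3.58π²/1.3² ≈ 20.907
  n=2: λ₂ = 14.32π²/1.3² ≈ 83.629 (4× faster decay)
  n=3: λ₃ = 32.22π²/1.3² ≈ 188.165 (9× faster decay)
As t → ∞, higher modes decay exponentially faster. The n=1 mode dominates: θ ~ c₁ sin(πx/1.3) e^{-λ₁t}.
Decay rate: λ₁ = 3.58π²/1.3² ≈ 20.907.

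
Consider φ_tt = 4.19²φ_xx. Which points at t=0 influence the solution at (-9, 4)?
Domain of dependence: [-25.76, 7.76]. Signals travel at speed 4.19, so data within |x - -9| ≤ 4.19·4 = 16.76 can reach the point.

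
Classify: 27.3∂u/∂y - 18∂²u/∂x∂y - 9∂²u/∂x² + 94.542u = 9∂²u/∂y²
Rewriting in standard form: -9∂²u/∂x² - 18∂²u/∂x∂y - 9∂²u/∂y² + 27.3∂u/∂y + 94.542u = 0. Parabolic (discriminant = 0).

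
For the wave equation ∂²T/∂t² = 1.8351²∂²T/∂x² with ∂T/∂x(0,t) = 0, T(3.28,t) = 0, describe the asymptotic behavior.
T oscillates (no decay). Energy is conserved; the solution oscillates indefinitely as standing waves.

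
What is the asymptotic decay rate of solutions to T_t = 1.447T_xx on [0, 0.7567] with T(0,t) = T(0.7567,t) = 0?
Eigenvalues: λₙ = 1.447n²π²/0.7567².
First three modes:
  n=1: λ₁ = 1.447π²/0.7567² ≈ 24.941
  n=2: λ₂ = 5.788π²/0.7567² ≈ 99.766 (4× faster decay)
  n=3: λ₃ = 13.023π²/0.7567² ≈ 224.473 (9× faster decay)
As t → ∞, higher modes decay exponentially faster. The n=1 mode dominates: T ~ c₁ sin(πx/0.7567) e^{-λ₁t}.
Decay rate: λ₁ = 1.447π²/0.7567² ≈ 24.941.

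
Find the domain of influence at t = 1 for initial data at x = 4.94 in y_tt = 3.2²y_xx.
Domain of influence: [1.74, 8.14]. Data at x = 4.94 spreads outward at speed 3.2.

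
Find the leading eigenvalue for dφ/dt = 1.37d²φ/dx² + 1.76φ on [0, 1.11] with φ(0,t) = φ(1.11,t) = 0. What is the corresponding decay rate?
Eigenvalues: λₙ = 1.37n²π²/1.11² - 1.76.
First three modes:
  n=1: λ₁ = 1.37π²/1.11² - 1.76 ≈ 9.214
  n=2: λ₂ = 5.48π²/1.11² - 1.76 ≈ 42.137
  n=3: λ₃ = 12.33π²/1.11² - 1.76 ≈ 97.008
Since 1.37π²/1.11² ≈ 10.974 > 1.76, all λₙ > 0.
The n=1 mode decays slowest → dominates as t → ∞.
Asymptotic: φ ~ c₁ sin(πx/1.11) e^{-λ₁t} with decay rate λ₁ ≈ 9.214.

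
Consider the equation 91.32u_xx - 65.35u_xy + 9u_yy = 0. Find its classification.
Hyperbolic. (A = 91.32, B = -65.35, C = 9 gives B² - 4AC = 983.1025.)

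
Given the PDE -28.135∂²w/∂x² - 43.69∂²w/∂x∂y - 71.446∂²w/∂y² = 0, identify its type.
The second-order coefficients are A = -28.135, B = -43.69, C = -71.446. Since B² - 4AC = -6131.71674 < 0, this is an elliptic PDE.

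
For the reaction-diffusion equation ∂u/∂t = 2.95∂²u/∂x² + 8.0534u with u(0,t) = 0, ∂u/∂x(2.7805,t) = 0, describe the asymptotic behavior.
u grows unboundedly. Reaction dominates diffusion (r=8.0534 > κπ²/(4L²)≈0.94); solution grows exponentially.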